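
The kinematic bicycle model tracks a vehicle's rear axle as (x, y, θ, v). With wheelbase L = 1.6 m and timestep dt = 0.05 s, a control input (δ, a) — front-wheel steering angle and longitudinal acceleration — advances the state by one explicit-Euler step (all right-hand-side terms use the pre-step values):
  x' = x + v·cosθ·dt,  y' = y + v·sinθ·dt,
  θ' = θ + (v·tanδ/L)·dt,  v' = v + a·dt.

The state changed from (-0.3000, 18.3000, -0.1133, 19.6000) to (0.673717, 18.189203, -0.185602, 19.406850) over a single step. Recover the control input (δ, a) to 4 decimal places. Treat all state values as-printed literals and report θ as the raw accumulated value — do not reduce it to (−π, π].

a = (v'−v)/dt = (-0.193150)/0.05 = -3.8630
Δθ = θ'−θ = -0.072302;  (v·dt/L) = 19.6000·0.05/1.6 = 0.612500
tan δ = Δθ·L/(v·dt) = -0.118044  →  δ = -0.1175

δ = -0.1175, a = -3.8630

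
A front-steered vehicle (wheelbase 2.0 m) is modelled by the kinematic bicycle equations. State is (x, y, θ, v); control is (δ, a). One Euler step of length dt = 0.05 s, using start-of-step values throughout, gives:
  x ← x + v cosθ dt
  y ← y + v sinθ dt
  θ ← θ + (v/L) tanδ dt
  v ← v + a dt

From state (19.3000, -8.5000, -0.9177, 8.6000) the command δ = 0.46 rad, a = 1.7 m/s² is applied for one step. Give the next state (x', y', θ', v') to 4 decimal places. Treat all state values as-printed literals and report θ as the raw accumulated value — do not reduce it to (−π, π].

x' = 19.3000 + 8.6000·cos(-0.9177)·0.05 = 19.5613
y' = -8.5000 + 8.6000·sin(-0.9177)·0.05 = -8.8415
θ' = -0.9177 + (8.6000/2.0)·tan(0.46)·0.05 = -0.8112
v' = 8.6000 + 1.7000·0.05 = 8.6850

(19.5613, -8.8415, -0.8112, 8.6850)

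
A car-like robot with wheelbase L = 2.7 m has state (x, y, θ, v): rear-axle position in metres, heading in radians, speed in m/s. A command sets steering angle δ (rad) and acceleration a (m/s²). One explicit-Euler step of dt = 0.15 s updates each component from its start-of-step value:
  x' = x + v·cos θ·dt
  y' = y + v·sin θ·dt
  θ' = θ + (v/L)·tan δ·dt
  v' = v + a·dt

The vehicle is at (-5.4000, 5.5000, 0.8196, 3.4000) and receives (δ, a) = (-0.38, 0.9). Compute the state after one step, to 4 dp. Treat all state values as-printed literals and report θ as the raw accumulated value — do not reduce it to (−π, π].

(-5.0519, 5.8727, 0.7442, 3.5350)

x' = -5.4000 + 3.4000·cos(0.8196)·0.15 = -5.0519
y' = 5.5000 + 3.4000·sin(0.8196)·0.15 = 5.8727
θ' = 0.8196 + (3.4000/2.7)·tan(-0.38)·0.15 = 0.7442
v' = 3.4000 + 0.9000·0.15 = 3.5350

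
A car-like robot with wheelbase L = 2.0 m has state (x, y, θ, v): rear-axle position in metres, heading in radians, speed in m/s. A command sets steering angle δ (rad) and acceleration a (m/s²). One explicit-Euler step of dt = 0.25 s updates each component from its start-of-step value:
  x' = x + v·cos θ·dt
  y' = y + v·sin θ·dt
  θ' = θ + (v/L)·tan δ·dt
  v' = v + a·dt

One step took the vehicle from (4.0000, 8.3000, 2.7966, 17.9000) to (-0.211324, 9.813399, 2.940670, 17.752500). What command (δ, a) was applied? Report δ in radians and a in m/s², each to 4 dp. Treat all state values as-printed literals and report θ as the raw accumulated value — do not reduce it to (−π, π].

a = (v'−v)/dt = (-0.147500)/0.25 = -0.5900
Δθ = θ'−θ = 0.144070;  (v·dt/L) = 17.9000·0.25/2.0 = 2.237500
tan δ = Δθ·L/(v·dt) = 0.064389  →  δ = 0.0643

δ = 0.0643, a = -0.5900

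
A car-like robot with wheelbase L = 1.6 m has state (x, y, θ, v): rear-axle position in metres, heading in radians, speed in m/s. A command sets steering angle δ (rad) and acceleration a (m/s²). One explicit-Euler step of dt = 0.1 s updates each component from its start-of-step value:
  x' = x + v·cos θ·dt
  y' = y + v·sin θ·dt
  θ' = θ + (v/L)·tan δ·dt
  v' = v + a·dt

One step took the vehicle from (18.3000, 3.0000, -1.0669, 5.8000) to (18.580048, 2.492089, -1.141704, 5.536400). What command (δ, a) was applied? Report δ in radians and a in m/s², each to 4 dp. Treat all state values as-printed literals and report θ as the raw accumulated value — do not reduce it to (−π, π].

a = (v'−v)/dt = (-0.263600)/0.1 = -2.6360
Δθ = θ'−θ = -0.074804;  (v·dt/L) = 5.8000·0.1/1.6 = 0.362500
tan δ = Δθ·L/(v·dt) = -0.206356  →  δ = -0.2035

δ = -0.2035, a = -2.6360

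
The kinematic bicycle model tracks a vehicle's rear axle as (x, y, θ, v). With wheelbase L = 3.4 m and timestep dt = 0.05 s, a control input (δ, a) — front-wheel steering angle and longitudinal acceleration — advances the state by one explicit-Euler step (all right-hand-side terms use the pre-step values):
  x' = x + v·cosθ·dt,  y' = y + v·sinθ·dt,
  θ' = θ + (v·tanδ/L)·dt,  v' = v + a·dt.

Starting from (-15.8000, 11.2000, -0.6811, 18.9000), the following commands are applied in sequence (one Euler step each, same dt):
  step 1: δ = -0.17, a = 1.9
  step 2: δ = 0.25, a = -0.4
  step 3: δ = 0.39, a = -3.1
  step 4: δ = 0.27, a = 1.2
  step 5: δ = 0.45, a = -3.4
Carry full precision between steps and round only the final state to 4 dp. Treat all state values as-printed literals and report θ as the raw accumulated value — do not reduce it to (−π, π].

(-11.9574, 8.4823, -0.3321, 18.7100)

after step 1 (δ=-0.17, a=1.9): (-15.065848, 10.604983, -0.728810, 18.995000)
after step 2 (δ=0.25, a=-0.4): (-14.357366, 9.972466, -0.657484, 18.975000)
after step 3 (δ=0.39, a=-3.1): (-13.606399, 9.392659, -0.542781, 18.820000)
after step 4 (δ=0.27, a=1.2): (-12.800644, 8.906614, -0.466184, 18.880000)
after step 5 (δ=0.45, a=-3.4): (-11.957378, 8.482304, -0.332066, 18.710000)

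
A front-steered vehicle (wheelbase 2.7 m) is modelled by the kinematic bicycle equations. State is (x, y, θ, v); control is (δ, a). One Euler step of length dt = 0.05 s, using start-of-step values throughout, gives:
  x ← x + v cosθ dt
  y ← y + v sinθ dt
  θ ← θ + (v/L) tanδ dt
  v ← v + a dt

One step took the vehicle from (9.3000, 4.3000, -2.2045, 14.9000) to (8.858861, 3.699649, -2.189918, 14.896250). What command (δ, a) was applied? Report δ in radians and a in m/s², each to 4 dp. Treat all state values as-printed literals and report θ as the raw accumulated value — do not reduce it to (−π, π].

δ = 0.0528, a = -0.0750

a = (v'−v)/dt = (-0.003750)/0.05 = -0.0750
Δθ = θ'−θ = 0.014582;  (v·dt/L) = 14.9000·0.05/2.7 = 0.275926
tan δ = Δθ·L/(v·dt) = 0.052848  →  δ = 0.0528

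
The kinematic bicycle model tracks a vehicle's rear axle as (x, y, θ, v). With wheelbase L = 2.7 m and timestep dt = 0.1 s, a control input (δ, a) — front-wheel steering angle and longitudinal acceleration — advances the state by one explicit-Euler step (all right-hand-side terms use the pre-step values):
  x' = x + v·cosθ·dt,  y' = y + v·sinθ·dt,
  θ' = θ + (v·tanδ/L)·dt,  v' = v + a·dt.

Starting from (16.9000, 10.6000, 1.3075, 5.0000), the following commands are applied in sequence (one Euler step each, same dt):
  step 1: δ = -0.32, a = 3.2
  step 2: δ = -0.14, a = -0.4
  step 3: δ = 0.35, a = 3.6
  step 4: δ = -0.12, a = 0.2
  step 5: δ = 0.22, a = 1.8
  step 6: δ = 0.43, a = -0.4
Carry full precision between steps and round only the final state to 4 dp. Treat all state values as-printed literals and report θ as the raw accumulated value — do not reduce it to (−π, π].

(17.8589, 13.7285, 1.4106, 5.8000)

after step 1 (δ=-0.32, a=3.2): (17.030132, 11.082769, 1.246132, 5.320000)
after step 2 (δ=-0.14, a=-0.4): (17.199836, 11.586976, 1.218365, 5.280000)
after step 3 (δ=0.35, a=3.6): (17.382091, 12.082523, 1.289748, 5.640000)
after step 4 (δ=-0.12, a=0.2): (17.538524, 12.624394, 1.264560, 5.660000)
after step 5 (δ=0.22, a=1.8): (17.709157, 13.164061, 1.311438, 5.840000)
after step 6 (δ=0.43, a=-0.4): (17.858930, 13.728529, 1.410636, 5.800000)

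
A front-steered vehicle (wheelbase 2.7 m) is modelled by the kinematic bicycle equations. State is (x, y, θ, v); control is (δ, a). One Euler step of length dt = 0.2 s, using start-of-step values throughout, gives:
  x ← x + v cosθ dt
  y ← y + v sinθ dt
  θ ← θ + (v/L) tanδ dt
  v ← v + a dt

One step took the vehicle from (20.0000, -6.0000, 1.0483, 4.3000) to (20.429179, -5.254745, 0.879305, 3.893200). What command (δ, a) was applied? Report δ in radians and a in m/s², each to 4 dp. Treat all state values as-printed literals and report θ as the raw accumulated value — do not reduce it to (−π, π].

δ = -0.4878, a = -2.0340

a = (v'−v)/dt = (-0.406800)/0.2 = -2.0340
Δθ = θ'−θ = -0.168995;  (v·dt/L) = 4.3000·0.2/2.7 = 0.318519
tan δ = Δθ·L/(v·dt) = -0.530566  →  δ = -0.4878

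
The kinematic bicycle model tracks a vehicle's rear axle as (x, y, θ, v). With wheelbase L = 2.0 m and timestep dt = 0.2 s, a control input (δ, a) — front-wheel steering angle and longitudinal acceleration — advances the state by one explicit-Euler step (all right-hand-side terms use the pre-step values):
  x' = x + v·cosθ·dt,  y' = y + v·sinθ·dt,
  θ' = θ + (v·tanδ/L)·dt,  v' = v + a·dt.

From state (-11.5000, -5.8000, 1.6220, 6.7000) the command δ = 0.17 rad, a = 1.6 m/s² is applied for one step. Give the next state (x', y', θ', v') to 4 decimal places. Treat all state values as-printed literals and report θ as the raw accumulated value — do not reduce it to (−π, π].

(-11.5686, -4.4618, 1.7370, 7.0200)

x' = -11.5000 + 6.7000·cos(1.6220)·0.2 = -11.5686
y' = -5.8000 + 6.7000·sin(1.6220)·0.2 = -4.4618
θ' = 1.6220 + (6.7000/2.0)·tan(0.17)·0.2 = 1.7370
v' = 6.7000 + 1.6000·0.2 = 7.0200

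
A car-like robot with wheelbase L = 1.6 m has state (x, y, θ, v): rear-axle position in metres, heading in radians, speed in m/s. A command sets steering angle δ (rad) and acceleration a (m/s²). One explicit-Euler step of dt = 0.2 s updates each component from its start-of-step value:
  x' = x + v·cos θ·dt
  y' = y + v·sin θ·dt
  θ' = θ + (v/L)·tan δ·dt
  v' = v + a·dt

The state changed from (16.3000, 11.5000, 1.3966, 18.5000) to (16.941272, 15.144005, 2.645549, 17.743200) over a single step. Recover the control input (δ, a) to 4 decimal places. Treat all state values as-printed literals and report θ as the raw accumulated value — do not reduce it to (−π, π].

δ = 0.4952, a = -3.7840

a = (v'−v)/dt = (-0.756800)/0.2 = -3.7840
Δθ = θ'−θ = 1.248949;  (v·dt/L) = 18.5000·0.2/1.6 = 2.312500
tan δ = Δθ·L/(v·dt) = 0.540086  →  δ = 0.4952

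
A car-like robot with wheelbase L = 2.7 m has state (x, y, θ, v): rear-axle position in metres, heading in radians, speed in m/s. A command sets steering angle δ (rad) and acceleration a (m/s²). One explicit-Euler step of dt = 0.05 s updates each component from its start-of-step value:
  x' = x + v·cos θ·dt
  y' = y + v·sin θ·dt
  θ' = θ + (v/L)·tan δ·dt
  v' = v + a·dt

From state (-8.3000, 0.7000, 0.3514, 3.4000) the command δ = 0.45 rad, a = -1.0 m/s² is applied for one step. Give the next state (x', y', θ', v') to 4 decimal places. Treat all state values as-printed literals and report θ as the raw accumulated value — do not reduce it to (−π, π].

x' = -8.3000 + 3.4000·cos(0.3514)·0.05 = -8.1404
y' = 0.7000 + 3.4000·sin(0.3514)·0.05 = 0.7585
θ' = 0.3514 + (3.4000/2.7)·tan(0.45)·0.05 = 0.3818
v' = 3.4000 − 1.0000·0.05 = 3.3500

(-8.1404, 0.7585, 0.3818, 3.3500)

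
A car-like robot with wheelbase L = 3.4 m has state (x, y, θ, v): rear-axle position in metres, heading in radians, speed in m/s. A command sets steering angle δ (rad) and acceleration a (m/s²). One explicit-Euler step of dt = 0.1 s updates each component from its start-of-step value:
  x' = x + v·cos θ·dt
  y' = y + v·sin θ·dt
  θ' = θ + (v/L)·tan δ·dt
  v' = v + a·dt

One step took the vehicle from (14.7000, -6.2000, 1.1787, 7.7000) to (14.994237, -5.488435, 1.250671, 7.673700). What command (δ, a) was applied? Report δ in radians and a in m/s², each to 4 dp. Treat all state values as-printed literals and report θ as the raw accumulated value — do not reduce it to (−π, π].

δ = 0.3077, a = -0.2630

a = (v'−v)/dt = (-0.026300)/0.1 = -0.2630
Δθ = θ'−θ = 0.071971;  (v·dt/L) = 7.7000·0.1/3.4 = 0.226471
tan δ = Δθ·L/(v·dt) = 0.317794  →  δ = 0.3077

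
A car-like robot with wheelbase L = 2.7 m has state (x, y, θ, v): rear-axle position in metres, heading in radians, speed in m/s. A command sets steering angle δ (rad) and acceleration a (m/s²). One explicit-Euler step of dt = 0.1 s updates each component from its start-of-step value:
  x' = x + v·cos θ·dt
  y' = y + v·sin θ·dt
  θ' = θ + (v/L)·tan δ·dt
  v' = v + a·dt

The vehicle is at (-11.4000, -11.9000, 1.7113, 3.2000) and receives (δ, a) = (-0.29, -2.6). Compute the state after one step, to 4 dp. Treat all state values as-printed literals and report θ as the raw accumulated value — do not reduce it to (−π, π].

(-11.4448, -11.5832, 1.6759, 2.9400)

x' = -11.4000 + 3.2000·cos(1.7113)·0.1 = -11.4448
y' = -11.9000 + 3.2000·sin(1.7113)·0.1 = -11.5832
θ' = 1.7113 + (3.2000/2.7)·tan(-0.29)·0.1 = 1.6759
v' = 3.2000 − 2.6000·0.1 = 2.9400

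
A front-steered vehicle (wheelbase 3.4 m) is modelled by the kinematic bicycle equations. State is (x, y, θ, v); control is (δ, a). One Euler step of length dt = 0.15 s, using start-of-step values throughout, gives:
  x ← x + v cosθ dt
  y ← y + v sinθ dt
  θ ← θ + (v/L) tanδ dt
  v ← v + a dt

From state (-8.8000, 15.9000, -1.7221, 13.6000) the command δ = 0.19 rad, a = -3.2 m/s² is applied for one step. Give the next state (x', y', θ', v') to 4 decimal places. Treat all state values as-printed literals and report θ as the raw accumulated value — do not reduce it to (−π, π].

x' = -8.8000 + 13.6000·cos(-1.7221)·0.15 = -9.1075
y' = 15.9000 + 13.6000·sin(-1.7221)·0.15 = 13.8833
θ' = -1.7221 + (13.6000/3.4)·tan(0.19)·0.15 = -1.6067
v' = 13.6000 − 3.2000·0.15 = 13.1200

(-9.1075, 13.8833, -1.6067, 13.1200)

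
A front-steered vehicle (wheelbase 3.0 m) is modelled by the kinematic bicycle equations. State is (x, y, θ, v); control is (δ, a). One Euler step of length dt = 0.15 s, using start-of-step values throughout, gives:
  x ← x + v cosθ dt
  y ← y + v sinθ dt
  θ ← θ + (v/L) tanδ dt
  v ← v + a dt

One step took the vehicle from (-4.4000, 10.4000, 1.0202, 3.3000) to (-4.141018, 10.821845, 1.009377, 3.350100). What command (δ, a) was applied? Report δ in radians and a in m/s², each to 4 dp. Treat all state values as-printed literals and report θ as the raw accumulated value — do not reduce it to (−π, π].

a = (v'−v)/dt = (0.050100)/0.15 = 0.3340
Δθ = θ'−θ = -0.010823;  (v·dt/L) = 3.3000·0.15/3.0 = 0.165000
tan δ = Δθ·L/(v·dt) = -0.065594  →  δ = -0.0655

δ = -0.0655, a = 0.3340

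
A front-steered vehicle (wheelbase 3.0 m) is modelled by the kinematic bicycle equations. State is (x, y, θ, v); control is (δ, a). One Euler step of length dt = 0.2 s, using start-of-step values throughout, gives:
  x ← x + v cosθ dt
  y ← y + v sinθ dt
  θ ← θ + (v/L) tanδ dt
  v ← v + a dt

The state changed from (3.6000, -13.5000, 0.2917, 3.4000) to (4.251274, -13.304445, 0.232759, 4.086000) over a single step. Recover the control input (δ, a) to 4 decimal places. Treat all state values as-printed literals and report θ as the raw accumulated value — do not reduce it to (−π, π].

a = (v'−v)/dt = (0.686000)/0.2 = 3.4300
Δθ = θ'−θ = -0.058941;  (v·dt/L) = 3.4000·0.2/3.0 = 0.226667
tan δ = Δθ·L/(v·dt) = -0.260034  →  δ = -0.2544

δ = -0.2544, a = 3.4300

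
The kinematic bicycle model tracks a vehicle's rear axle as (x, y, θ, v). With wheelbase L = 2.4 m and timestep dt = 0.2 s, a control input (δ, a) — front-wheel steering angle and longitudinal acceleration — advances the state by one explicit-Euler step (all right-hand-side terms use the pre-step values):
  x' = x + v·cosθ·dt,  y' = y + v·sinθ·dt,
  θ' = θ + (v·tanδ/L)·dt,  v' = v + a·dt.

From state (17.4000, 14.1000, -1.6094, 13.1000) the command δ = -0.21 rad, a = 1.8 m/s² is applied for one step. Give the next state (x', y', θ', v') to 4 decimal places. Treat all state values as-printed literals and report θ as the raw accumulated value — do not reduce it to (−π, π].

(17.2989, 11.4820, -1.8421, 13.4600)

x' = 17.4000 + 13.1000·cos(-1.6094)·0.2 = 17.2989
y' = 14.1000 + 13.1000·sin(-1.6094)·0.2 = 11.4820
θ' = -1.6094 + (13.1000/2.4)·tan(-0.21)·0.2 = -1.8421
v' = 13.1000 + 1.8000·0.2 = 13.4600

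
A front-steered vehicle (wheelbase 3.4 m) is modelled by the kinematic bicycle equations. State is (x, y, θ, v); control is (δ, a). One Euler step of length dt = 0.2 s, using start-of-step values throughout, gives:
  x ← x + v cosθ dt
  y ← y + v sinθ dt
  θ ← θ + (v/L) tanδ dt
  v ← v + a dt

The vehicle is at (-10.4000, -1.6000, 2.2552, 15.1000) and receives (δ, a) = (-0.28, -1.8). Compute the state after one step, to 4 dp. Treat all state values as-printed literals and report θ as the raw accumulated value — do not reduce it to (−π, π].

x' = -10.4000 + 15.1000·cos(2.2552)·0.2 = -12.3093
y' = -1.6000 + 15.1000·sin(2.2552)·0.2 = 0.7399
θ' = 2.2552 + (15.1000/3.4)·tan(-0.28)·0.2 = 1.9998
v' = 15.1000 − 1.8000·0.2 = 14.7400

(-12.3093, 0.7399, 1.9998, 14.7400)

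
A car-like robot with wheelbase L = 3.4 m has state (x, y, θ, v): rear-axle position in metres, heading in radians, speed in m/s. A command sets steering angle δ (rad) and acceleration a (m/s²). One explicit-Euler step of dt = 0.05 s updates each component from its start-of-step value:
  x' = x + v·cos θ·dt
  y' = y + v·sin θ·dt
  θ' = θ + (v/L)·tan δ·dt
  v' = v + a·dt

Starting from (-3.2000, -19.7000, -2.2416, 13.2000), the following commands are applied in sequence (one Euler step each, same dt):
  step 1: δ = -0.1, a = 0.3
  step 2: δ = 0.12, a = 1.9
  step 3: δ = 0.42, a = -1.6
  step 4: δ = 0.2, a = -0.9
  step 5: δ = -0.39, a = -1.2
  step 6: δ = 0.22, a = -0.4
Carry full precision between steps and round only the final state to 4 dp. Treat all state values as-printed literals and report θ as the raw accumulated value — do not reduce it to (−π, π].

after step 1 (δ=-0.1, a=0.3): (-3.610266, -20.216993, -2.261077, 13.215000)
after step 2 (δ=0.12, a=1.9): (-4.031001, -20.726476, -2.237644, 13.310000)
after step 3 (δ=0.42, a=-1.6): (-4.442621, -21.249409, -2.150234, 13.230000)
after step 4 (δ=0.2, a=-0.9): (-4.804827, -21.802933, -2.110795, 13.185000)
after step 5 (δ=-0.39, a=-1.2): (-5.143770, -22.368378, -2.190497, 13.125000)
after step 6 (δ=0.22, a=-0.4): (-5.524915, -22.902600, -2.147335, 13.105000)

(-5.5249, -22.9026, -2.1473, 13.1050)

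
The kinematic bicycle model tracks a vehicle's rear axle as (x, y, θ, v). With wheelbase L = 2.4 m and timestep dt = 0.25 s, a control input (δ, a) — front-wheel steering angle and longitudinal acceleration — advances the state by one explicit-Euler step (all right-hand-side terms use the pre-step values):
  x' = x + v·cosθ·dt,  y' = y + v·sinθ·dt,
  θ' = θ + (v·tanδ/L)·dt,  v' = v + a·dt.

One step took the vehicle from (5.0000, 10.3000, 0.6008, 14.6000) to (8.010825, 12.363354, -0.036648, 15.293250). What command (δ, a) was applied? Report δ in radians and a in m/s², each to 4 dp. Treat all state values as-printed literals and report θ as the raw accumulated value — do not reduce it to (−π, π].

δ = -0.3969, a = 2.7730

a = (v'−v)/dt = (0.693250)/0.25 = 2.7730
Δθ = θ'−θ = -0.637448;  (v·dt/L) = 14.6000·0.25/2.4 = 1.520833
tan δ = Δθ·L/(v·dt) = -0.419144  →  δ = -0.3969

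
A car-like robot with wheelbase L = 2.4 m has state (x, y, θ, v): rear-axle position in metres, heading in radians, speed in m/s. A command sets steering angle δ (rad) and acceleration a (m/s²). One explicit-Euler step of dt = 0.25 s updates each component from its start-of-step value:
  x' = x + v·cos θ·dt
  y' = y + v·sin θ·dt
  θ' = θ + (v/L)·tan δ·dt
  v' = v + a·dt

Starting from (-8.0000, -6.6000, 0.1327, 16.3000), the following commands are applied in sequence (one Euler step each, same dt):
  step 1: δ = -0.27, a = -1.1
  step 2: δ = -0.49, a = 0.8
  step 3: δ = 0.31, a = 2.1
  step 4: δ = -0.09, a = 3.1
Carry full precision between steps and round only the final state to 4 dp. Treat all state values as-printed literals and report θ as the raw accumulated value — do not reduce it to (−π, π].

(4.4245, -13.8592, -0.8437, 17.5250)

after step 1 (δ=-0.27, a=-1.1): (-3.960826, -6.060833, -0.337212, 16.025000)
after step 2 (δ=-0.49, a=0.8): (-0.180206, -7.386332, -1.227582, 16.225000)
after step 3 (δ=0.31, a=2.1): (1.184788, -11.206012, -0.686195, 16.750000)
after step 4 (δ=-0.09, a=3.1): (4.424500, -13.859202, -0.843651, 17.525000)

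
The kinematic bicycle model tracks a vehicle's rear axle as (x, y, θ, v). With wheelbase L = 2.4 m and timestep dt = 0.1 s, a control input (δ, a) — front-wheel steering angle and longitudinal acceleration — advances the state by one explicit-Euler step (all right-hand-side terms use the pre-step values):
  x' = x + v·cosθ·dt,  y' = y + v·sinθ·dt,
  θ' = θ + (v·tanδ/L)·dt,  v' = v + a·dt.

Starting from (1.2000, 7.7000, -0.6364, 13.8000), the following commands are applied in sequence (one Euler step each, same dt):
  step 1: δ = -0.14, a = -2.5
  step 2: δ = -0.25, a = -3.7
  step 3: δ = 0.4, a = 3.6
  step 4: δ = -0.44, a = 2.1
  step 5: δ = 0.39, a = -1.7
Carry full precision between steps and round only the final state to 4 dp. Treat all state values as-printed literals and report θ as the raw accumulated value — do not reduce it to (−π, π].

(6.1438, 3.1190, -0.6595, 13.5800)

after step 1 (δ=-0.14, a=-2.5): (2.309852, 6.879860, -0.717430, 13.550000)
after step 2 (δ=-0.25, a=-3.7): (3.330841, 5.989015, -0.861592, 13.180000)
after step 3 (δ=0.4, a=3.6): (4.189163, 4.988811, -0.629408, 13.540000)
after step 4 (δ=-0.44, a=2.1): (5.283704, 4.191757, -0.895007, 13.750000)
after step 5 (δ=0.39, a=-1.7): (6.143785, 3.118964, -0.659506, 13.580000)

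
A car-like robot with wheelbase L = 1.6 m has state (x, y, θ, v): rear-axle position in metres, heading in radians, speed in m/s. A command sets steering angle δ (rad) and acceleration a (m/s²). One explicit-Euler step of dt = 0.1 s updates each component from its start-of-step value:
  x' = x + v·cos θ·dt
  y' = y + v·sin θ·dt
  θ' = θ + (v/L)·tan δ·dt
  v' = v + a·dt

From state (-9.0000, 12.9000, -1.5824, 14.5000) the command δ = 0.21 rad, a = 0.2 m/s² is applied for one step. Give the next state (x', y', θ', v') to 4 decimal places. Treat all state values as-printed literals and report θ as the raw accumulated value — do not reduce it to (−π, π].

(-9.0168, 11.4501, -1.3892, 14.5200)

x' = -9.0000 + 14.5000·cos(-1.5824)·0.1 = -9.0168
y' = 12.9000 + 14.5000·sin(-1.5824)·0.1 = 11.4501
θ' = -1.5824 + (14.5000/1.6)·tan(0.21)·0.1 = -1.3892
v' = 14.5000 + 0.2000·0.1 = 14.5200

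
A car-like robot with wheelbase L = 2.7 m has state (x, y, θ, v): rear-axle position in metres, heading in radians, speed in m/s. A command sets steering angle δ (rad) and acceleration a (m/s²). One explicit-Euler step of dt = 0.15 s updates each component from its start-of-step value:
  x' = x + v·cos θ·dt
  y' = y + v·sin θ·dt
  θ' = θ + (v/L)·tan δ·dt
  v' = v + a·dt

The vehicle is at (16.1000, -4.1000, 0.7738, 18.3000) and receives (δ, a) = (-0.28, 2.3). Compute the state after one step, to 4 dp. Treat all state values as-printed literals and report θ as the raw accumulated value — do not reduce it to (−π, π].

x' = 16.1000 + 18.3000·cos(0.7738)·0.15 = 18.0634
y' = -4.1000 + 18.3000·sin(0.7738)·0.15 = -2.1816
θ' = 0.7738 + (18.3000/2.7)·tan(-0.28)·0.15 = 0.4815
v' = 18.3000 + 2.3000·0.15 = 18.6450

(18.0634, -2.1816, 0.4815, 18.6450)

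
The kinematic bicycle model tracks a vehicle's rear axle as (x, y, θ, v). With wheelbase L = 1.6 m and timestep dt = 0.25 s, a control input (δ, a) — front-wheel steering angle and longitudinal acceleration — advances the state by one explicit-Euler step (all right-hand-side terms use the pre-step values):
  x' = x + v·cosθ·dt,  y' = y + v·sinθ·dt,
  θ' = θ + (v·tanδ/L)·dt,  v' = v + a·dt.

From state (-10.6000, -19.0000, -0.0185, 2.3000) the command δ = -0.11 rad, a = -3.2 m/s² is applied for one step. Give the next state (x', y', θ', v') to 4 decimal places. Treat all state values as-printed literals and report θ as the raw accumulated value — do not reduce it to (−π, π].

x' = -10.6000 + 2.3000·cos(-0.0185)·0.25 = -10.0251
y' = -19.0000 + 2.3000·sin(-0.0185)·0.25 = -19.0106
θ' = -0.0185 + (2.3000/1.6)·tan(-0.11)·0.25 = -0.0582
v' = 2.3000 − 3.2000·0.25 = 1.5000

(-10.0251, -19.0106, -0.0582, 1.5000)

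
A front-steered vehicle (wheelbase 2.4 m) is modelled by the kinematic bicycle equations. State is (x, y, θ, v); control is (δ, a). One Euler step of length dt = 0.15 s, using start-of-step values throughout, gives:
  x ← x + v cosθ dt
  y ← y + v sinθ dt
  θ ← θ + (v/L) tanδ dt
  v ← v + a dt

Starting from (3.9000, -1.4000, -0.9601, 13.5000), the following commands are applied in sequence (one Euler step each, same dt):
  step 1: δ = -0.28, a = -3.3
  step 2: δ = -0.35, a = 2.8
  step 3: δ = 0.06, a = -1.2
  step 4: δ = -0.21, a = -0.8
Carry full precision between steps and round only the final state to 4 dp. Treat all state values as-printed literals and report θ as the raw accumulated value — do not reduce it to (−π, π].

(6.1481, -8.8597, -1.6255, 13.1250)

after step 1 (δ=-0.28, a=-3.3): (5.061212, -3.058979, -1.202724, 13.005000)
after step 2 (δ=-0.35, a=2.8): (5.763126, -4.879073, -1.499424, 13.425000)
after step 3 (δ=0.06, a=-1.2): (5.906731, -6.887696, -1.449019, 13.245000)
after step 4 (δ=-0.21, a=-0.8): (6.148074, -8.859733, -1.625461, 13.125000)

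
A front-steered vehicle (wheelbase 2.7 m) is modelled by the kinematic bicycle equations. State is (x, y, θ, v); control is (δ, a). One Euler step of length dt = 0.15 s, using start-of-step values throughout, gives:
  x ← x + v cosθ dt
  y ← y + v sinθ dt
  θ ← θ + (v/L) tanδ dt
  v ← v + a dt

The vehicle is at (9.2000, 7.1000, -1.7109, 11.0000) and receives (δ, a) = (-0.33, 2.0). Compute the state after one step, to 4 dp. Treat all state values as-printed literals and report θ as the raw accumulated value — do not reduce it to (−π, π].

(8.9696, 5.4662, -1.9202, 11.3000)

x' = 9.2000 + 11.0000·cos(-1.7109)·0.15 = 8.9696
y' = 7.1000 + 11.0000·sin(-1.7109)·0.15 = 5.4662
θ' = -1.7109 + (11.0000/2.7)·tan(-0.33)·0.15 = -1.9202
v' = 11.0000 + 2.0000·0.15 = 11.3000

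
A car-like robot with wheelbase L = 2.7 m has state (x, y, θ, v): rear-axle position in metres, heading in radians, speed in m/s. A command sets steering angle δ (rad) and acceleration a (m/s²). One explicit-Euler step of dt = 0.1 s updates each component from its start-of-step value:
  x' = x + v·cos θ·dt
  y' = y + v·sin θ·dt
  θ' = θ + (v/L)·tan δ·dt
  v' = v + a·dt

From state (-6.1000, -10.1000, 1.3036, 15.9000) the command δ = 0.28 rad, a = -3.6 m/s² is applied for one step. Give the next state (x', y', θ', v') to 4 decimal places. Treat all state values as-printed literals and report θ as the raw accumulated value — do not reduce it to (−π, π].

x' = -6.1000 + 15.9000·cos(1.3036)·0.1 = -5.6802
y' = -10.1000 + 15.9000·sin(1.3036)·0.1 = -8.5664
θ' = 1.3036 + (15.9000/2.7)·tan(0.28)·0.1 = 1.4729
v' = 15.9000 − 3.6000·0.1 = 15.5400

(-5.6802, -8.5664, 1.4729, 15.5400)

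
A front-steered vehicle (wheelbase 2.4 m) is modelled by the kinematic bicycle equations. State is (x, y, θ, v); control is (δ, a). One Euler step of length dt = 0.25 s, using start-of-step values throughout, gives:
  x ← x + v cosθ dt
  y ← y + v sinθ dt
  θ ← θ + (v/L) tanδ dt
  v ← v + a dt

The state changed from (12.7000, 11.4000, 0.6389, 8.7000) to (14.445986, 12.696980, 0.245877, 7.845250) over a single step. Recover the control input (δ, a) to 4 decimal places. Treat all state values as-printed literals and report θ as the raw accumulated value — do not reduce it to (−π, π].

δ = -0.4092, a = -3.4190

a = (v'−v)/dt = (-0.854750)/0.25 = -3.4190
Δθ = θ'−θ = -0.393023;  (v·dt/L) = 8.7000·0.25/2.4 = 0.906250
tan δ = Δθ·L/(v·dt) = -0.433681  →  δ = -0.4092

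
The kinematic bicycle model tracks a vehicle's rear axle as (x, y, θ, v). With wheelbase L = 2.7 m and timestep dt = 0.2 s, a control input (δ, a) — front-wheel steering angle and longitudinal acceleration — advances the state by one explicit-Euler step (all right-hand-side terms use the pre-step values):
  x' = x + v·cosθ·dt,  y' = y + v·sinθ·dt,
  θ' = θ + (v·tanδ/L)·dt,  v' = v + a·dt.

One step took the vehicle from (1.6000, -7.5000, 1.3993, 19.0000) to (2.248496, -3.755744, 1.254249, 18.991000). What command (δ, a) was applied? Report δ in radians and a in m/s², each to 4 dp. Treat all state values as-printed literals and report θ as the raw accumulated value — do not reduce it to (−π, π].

a = (v'−v)/dt = (-0.009000)/0.2 = -0.0450
Δθ = θ'−θ = -0.145051;  (v·dt/L) = 19.0000·0.2/2.7 = 1.407407
tan δ = Δθ·L/(v·dt) = -0.103063  →  δ = -0.1027

δ = -0.1027, a = -0.0450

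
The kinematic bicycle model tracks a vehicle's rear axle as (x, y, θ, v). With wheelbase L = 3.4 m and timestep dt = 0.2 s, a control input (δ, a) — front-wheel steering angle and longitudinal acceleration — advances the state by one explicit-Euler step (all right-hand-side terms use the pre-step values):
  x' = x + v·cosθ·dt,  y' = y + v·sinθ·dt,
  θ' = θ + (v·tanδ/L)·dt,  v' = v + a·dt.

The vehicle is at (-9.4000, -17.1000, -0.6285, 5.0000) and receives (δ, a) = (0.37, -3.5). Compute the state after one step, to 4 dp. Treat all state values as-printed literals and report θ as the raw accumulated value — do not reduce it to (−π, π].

(-8.5911, -17.6879, -0.5144, 4.3000)

x' = -9.4000 + 5.0000·cos(-0.6285)·0.2 = -8.5911
y' = -17.1000 + 5.0000·sin(-0.6285)·0.2 = -17.6879
θ' = -0.6285 + (5.0000/3.4)·tan(0.37)·0.2 = -0.5144
v' = 5.0000 − 3.5000·0.2 = 4.3000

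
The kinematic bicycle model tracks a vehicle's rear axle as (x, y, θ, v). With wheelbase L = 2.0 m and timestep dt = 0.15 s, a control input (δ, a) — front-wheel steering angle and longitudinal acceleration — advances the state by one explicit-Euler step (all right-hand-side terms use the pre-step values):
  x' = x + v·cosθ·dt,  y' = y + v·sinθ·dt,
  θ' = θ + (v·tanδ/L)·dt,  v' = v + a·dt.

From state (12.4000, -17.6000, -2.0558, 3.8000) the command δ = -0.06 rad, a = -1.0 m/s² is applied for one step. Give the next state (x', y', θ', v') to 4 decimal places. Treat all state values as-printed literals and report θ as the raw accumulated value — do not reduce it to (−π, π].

x' = 12.4000 + 3.8000·cos(-2.0558)·0.15 = 12.1343
y' = -17.6000 + 3.8000·sin(-2.0558)·0.15 = -18.1043
θ' = -2.0558 + (3.8000/2.0)·tan(-0.06)·0.15 = -2.0729
v' = 3.8000 − 1.0000·0.15 = 3.6500

(12.1343, -18.1043, -2.0729, 3.6500)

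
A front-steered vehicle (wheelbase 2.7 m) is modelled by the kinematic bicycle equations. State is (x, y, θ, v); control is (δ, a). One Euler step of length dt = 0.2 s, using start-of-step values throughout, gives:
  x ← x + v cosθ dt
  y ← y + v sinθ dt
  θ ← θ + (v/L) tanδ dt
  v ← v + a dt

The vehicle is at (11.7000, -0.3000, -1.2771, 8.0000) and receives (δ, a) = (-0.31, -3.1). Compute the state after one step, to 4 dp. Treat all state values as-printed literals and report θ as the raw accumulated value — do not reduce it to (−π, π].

x' = 11.7000 + 8.0000·cos(-1.2771)·0.2 = 12.1632
y' = -0.3000 + 8.0000·sin(-1.2771)·0.2 = -1.8315
θ' = -1.2771 + (8.0000/2.7)·tan(-0.31)·0.2 = -1.4669
v' = 8.0000 − 3.1000·0.2 = 7.3800

(12.1632, -1.8315, -1.4669, 7.3800)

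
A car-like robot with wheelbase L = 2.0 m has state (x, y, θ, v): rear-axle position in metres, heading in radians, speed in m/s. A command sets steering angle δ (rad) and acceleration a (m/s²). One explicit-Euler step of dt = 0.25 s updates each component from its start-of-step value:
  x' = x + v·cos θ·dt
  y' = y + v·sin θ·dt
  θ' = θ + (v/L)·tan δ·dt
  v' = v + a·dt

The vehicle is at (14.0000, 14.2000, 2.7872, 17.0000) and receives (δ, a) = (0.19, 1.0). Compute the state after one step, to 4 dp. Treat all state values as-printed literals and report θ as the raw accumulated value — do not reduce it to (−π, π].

(10.0141, 15.6748, 3.1959, 17.2500)

x' = 14.0000 + 17.0000·cos(2.7872)·0.25 = 10.0141
y' = 14.2000 + 17.0000·sin(2.7872)·0.25 = 15.6748
θ' = 2.7872 + (17.0000/2.0)·tan(0.19)·0.25 = 3.1959
v' = 17.0000 + 1.0000·0.25 = 17.2500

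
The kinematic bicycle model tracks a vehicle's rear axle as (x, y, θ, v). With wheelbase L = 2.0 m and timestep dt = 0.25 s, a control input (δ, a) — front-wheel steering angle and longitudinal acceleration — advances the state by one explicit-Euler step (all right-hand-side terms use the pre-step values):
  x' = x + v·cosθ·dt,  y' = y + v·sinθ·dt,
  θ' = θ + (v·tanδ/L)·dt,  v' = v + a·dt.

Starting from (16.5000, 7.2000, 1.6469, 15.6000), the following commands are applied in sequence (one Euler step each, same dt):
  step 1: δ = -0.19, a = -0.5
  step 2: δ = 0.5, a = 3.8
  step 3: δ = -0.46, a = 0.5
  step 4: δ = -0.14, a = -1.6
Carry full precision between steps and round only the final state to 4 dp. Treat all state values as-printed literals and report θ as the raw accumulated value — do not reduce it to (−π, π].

after step 1 (δ=-0.19, a=-0.5): (16.203482, 11.088712, 1.271876, 15.475000)
after step 2 (δ=0.5, a=3.8): (17.342784, 14.785902, 2.328630, 16.425000)
after step 3 (δ=-0.46, a=0.5): (14.520354, 17.768381, 1.311412, 16.550000)
after step 4 (δ=-0.14, a=-1.6): (15.581563, 21.767473, 1.019880, 16.150000)

(15.5816, 21.7675, 1.0199, 16.1500)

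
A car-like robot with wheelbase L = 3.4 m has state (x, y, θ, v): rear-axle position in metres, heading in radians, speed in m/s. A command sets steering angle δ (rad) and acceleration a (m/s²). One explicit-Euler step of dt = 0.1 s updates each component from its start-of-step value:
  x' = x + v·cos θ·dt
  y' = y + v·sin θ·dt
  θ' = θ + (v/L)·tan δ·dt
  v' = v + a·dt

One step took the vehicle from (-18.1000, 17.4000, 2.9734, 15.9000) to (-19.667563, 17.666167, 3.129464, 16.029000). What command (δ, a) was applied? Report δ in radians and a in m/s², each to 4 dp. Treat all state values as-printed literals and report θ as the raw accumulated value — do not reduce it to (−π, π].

a = (v'−v)/dt = (0.129000)/0.1 = 1.2900
Δθ = θ'−θ = 0.156064;  (v·dt/L) = 15.9000·0.1/3.4 = 0.467647
tan δ = Δθ·L/(v·dt) = 0.333722  →  δ = 0.3221

δ = 0.3221, a = 1.2900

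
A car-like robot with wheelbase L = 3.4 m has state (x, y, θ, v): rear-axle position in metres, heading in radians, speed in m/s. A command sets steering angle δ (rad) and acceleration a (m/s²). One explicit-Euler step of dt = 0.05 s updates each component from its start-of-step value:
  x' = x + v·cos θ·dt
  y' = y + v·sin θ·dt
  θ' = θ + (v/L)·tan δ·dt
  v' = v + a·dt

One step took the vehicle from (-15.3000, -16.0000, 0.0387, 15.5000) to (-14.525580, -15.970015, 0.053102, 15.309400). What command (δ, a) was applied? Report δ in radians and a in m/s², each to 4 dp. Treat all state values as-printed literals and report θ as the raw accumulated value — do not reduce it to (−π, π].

δ = 0.0631, a = -3.8120

a = (v'−v)/dt = (-0.190600)/0.05 = -3.8120
Δθ = θ'−θ = 0.014402;  (v·dt/L) = 15.5000·0.05/3.4 = 0.227941
tan δ = Δθ·L/(v·dt) = 0.063183  →  δ = 0.0631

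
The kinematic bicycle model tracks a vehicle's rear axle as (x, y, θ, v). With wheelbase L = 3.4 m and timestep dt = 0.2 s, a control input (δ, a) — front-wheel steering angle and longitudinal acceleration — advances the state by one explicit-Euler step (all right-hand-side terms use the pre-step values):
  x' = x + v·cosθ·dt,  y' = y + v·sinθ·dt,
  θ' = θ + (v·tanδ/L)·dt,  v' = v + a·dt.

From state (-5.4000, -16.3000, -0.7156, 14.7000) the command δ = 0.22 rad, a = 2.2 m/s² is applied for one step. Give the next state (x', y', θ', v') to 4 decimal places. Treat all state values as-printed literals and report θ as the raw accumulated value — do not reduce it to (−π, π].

(-3.1812, -18.2288, -0.5222, 15.1400)

x' = -5.4000 + 14.7000·cos(-0.7156)·0.2 = -3.1812
y' = -16.3000 + 14.7000·sin(-0.7156)·0.2 = -18.2288
θ' = -0.7156 + (14.7000/3.4)·tan(0.22)·0.2 = -0.5222
v' = 14.7000 + 2.2000·0.2 = 15.1400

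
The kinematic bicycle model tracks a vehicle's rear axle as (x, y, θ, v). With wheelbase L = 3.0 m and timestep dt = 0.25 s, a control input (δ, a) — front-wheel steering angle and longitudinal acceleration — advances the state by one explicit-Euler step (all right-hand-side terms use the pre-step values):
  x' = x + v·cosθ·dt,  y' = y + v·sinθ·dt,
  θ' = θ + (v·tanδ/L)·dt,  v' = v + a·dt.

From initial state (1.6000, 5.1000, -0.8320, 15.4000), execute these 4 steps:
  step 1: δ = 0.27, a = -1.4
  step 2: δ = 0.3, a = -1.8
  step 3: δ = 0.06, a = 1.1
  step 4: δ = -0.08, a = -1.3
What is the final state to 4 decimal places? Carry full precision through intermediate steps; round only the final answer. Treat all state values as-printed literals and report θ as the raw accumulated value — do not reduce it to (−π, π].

after step 1 (δ=0.27, a=-1.4): (4.192584, 2.253773, -0.476827, 15.050000)
after step 2 (δ=0.3, a=-1.8): (7.535399, 0.526927, -0.088868, 14.600000)
after step 3 (δ=0.06, a=1.1): (11.170995, 0.202986, -0.015780, 14.875000)
after step 4 (δ=-0.08, a=-1.3): (14.889282, 0.144306, -0.115159, 14.550000)

(14.8893, 0.1443, -0.1152, 14.5500)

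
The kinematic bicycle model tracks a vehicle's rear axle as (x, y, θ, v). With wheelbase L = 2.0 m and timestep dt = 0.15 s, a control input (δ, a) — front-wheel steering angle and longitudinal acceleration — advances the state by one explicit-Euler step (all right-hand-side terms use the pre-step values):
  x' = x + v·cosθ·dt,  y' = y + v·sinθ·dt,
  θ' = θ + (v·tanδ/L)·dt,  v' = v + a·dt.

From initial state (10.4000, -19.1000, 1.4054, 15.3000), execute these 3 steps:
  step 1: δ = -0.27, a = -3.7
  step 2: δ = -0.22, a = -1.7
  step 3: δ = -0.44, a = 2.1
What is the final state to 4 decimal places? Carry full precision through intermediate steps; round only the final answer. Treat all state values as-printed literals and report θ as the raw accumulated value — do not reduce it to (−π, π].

(13.2549, -13.2583, 0.3289, 14.8050)

after step 1 (δ=-0.27, a=-3.7): (10.777856, -16.836319, 1.087820, 14.745000)
after step 2 (δ=-0.22, a=-1.7): (11.805031, -14.877557, 0.840525, 14.490000)
after step 3 (δ=-0.44, a=2.1): (13.254911, -13.258314, 0.328904, 14.805000)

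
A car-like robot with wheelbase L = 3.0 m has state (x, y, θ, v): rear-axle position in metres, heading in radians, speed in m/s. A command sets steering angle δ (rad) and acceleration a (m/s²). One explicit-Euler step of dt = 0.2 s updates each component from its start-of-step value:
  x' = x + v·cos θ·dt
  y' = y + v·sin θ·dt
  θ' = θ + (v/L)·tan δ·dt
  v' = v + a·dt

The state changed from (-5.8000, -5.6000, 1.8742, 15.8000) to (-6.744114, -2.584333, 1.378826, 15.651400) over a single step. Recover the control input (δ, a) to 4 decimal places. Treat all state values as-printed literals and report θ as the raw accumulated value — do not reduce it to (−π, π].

a = (v'−v)/dt = (-0.148600)/0.2 = -0.7430
Δθ = θ'−θ = -0.495374;  (v·dt/L) = 15.8000·0.2/3.0 = 1.053333
tan δ = Δθ·L/(v·dt) = -0.470292  →  δ = -0.4396

δ = -0.4396, a = -0.7430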